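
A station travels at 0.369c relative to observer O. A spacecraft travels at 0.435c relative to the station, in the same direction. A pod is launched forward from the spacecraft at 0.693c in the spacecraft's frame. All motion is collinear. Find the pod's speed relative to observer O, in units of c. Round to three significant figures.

First combine the pod and spacecraft (S''→S'): u₁ = (0.693 + 0.435)/(1 + 0.693×0.435) = 1.128/1.301455 = 0.86672.
Then combine with the station (S'→S): u = (0.86672 + 0.369)/(1 + 0.86672×0.369) = 1.23572/1.31981968 = 0.93628.

0.936c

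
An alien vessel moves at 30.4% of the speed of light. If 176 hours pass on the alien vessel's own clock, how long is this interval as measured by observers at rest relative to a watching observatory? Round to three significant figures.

185 hours

With β = 0.304, γ = 1/√(1 − 0.304²) = 1/√0.907584 = 1.0497.
Time dilation: Δt = γ·Δτ = 1.0497 × 176 = 185 hours.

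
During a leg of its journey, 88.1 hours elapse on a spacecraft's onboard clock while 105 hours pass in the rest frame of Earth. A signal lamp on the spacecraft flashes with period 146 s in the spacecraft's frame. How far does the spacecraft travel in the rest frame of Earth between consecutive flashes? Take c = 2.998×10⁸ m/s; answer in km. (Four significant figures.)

2.838×10^7 km

γ = Δt/Δτ = 105/88.1 = 1.19183.
β = √(1 − 1/γ²) = 0.54406. Lab-frame period = γτ = 1.19183×146 s = 174.01 s. Distance = βc × γτ = 0.54406 × 2.998×10⁸ m/s × 174.01 s = 2.8383×10^10 m = 2.838×10^7 km.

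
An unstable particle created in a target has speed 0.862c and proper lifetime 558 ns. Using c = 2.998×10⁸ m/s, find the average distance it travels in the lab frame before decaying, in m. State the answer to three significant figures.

284 m

β² = 0.743044, so γ = 1/√0.256956 = 1.9727.
Lab-frame lifetime: Δt = γτ = 1.9727 × 558 ns = 1100.8 ns.
Distance: d = vΔt = 0.862 × 2.998×10⁸ m/s × 1.1008×10^-6 s = 284 m.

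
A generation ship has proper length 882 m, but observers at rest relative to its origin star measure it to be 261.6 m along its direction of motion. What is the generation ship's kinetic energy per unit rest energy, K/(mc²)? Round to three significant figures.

Length contraction gives γ = L₀/L = 882/261.6 = 3.37156.
K/(mc²) = γ − 1 = 3.37156 − 1 = 2.37.

2.37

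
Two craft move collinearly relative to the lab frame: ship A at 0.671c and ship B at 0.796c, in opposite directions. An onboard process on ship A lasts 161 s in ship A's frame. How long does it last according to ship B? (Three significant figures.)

550 s

Speed of ship A in ship B's frame: u = (v_A + v_B)/(1 + v_A v_B/c²) = (0.671 + 0.796)/(1 + 0.671×0.796) = 1.467/1.534116 = 0.95625; |u| = 0.95625c.
At |u| = 0.95625c, γ = (1 − 0.914414)^(−1/2) = 3.4182.
Ship A's interval is proper; time dilation gives Δt_B = γΔτ = 3.4182 × 161 s = 550 s.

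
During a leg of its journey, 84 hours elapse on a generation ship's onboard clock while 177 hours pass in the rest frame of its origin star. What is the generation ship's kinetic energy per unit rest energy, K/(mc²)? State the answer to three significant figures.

From Δt = γΔτ: γ = 177/84 = 2.10714.
Since K = (γ−1)mc², K/(mc²) = 2.10714 − 1 = 1.11.

1.11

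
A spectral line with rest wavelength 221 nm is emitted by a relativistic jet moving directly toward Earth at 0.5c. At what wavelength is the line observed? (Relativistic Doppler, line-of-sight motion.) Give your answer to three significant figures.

Relativistic Doppler for wavelength: λ_obs = λ_src · √((1−β)/(1+β)).
With β = 0.5: factor = √(0.5/1.5) = 0.57735.
λ_obs = 221 × 0.57735 = 128 nm.

128 nm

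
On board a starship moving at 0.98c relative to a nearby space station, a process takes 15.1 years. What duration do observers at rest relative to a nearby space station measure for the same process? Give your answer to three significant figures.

75.9 years

β² = 0.9604, so γ = 1/√0.0396 = 5.0252.
Time dilation: Δt = γ·Δτ = 5.0252 × 15.1 = 75.9 years.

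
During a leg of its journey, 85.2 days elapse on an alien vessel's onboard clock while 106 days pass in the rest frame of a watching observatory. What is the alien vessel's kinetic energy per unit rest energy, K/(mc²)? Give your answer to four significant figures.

0.2441

γ = Δt/Δτ = 106/85.2 = 1.24413.
Since K = (γ−1)mc², K/(mc²) = 1.24413 − 1 = 0.2441.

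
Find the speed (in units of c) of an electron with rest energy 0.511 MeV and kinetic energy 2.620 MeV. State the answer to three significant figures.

K = (γ−1)mc², so γ = 1 + 2.620/0.511 = 6.1272.
Then v/c = √(1 − γ⁻²) = √(1 − 0.0266364) = √0.9733636 = 0.987.

0.987c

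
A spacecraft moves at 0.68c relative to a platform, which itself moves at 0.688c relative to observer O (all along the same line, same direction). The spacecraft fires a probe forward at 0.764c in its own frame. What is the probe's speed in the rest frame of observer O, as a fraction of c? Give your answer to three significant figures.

Apply u = (u'+v)/(1+u'v) twice. Probe in the platform frame: (0.764+0.68)/(1+0.764·0.68) = 1.444/1.51952 = 0.9503c.
That velocity, transformed to the rest frame of observer O: (0.9503+0.688)/(1+0.9503·0.688) = 1.6383/1.6538064 = 0.99062c.

0.991c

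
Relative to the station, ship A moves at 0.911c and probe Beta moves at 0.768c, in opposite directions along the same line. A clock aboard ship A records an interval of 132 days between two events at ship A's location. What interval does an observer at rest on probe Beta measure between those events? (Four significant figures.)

Speed of ship A in probe Beta's frame: u = (v_A + v_B)/(1 + v_A v_B/c²) = (0.911 + 0.768)/(1 + 0.911×0.768) = 1.679/1.699648 = 0.98785; |u| = 0.98785c.
γ for this relative speed: γ = 1/√(1 − 0.975848) = 6.4346.
The clock on ship A records proper time, so probe Beta measures Δt = γΔτ = 6.4346 × 132 = 849.4 days.

849.4 days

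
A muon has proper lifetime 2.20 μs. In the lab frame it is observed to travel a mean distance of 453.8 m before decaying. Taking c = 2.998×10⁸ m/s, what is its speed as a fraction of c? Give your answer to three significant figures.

0.567c

Lab distance = (lab lifetime)·v = γτ·βc, so βγ = d/(cτ) = 453.8/(2.998×10⁸ × 2.200×10^-6) = 0.68803.
With βγ = 0.68803: γ² = 1 + (βγ)² = 1.473385, and β = (βγ)/γ = 0.68803/1.21383 = 0.567.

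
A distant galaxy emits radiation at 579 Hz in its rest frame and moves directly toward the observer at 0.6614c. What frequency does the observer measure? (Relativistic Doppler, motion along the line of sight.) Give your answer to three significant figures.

1280 Hz

Relativistic Doppler (source moving toward): f_obs = f_src · √((1+β)/(1−β)).
With β = 0.6614: factor = √(1.6614/0.3386) = 2.2151.
f_obs = 579 × 2.2151 = 1280 Hz.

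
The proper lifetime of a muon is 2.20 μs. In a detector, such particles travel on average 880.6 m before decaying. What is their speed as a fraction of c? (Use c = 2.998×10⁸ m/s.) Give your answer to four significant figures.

0.8004c

d = βγcτ ⇒ βγ = d/(cτ) = 880.6 m / (659.56 m) = 1.3351.
β = (βγ)/√(1+(βγ)²) = 1.3351/√2.78249 = 0.8004.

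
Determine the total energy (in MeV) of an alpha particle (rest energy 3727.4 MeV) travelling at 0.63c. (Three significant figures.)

4800 MeV

γ = 1/√(1 − β²) = 1/√(1 − 0.3969) = 1/√0.6031 = 1/0.776595 = 1.2877.
Total energy: E = γmc² = 1.2877 × 3727.4 MeV = 4800 MeV.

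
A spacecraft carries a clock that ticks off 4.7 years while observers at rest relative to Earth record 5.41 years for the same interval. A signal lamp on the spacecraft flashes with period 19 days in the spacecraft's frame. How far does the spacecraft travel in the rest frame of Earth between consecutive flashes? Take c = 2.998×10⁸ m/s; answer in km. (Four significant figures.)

2.805×10^11 km

γ = Δt/Δτ = 5.41/4.7 = 1.15106.
β = √(1 − 1/γ²) = 0.49523. Lab-frame period = γτ = 1.15106×19 days = 21.87 days. Distance = βc × γτ = 0.49523 × 2.998×10⁸ m/s × 1889568 s = 2.8054×10^14 m = 2.805×10^11 km.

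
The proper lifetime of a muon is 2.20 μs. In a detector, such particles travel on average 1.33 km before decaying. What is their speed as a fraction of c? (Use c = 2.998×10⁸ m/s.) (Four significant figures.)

0.8959c

Lab distance = (lab lifetime)·v = γτ·βc, so βγ = d/(cτ) = 1330/(2.998×10⁸ × 2.200×10^-6) = 2.0165.
With βγ = 2.0165: γ² = 1 + (βγ)² = 5.06627, and β = (βγ)/γ = 2.0165/2.25084 = 0.8959.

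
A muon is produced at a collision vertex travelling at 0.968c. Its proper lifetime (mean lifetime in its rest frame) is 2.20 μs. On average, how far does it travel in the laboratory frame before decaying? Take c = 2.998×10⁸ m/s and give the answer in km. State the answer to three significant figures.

β² = 0.937024, so γ = 1/√0.062976 = 3.9849.
Lab-frame lifetime: Δt = γτ = 3.9849 × 2.20 μs = 8.7668 μs.
Distance: d = vΔt = 0.968 × 2.998×10⁸ m/s × 8.7668×10^-6 s = 2540 m = 2.54 km.

2.54 km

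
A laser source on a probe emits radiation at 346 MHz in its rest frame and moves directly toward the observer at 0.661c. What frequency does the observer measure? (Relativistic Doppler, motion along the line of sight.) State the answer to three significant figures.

Relativistic Doppler (source moving toward): f_obs = f_src · √((1+β)/(1−β)).
With β = 0.661: factor = √(1.661/0.339) = 2.2135.
f_obs = 346 × 2.2135 = 766 MHz.

766 MHz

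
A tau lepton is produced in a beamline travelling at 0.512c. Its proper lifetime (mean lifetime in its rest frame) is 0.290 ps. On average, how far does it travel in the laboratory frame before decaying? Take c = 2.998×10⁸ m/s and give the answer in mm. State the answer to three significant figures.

With β = 0.512, γ = 1/√(1 − 0.512²) = 1/√0.737856 = 1.1642.
Lab-frame lifetime: Δt = γτ = 1.1642 × 0.290 ps = 0.33762 ps.
Distance: d = vΔt = 0.512 × 2.998×10⁸ m/s × 3.3762×10^-13 s = 5.18×10^-5 m = 0.0518 mm.

0.0518 mm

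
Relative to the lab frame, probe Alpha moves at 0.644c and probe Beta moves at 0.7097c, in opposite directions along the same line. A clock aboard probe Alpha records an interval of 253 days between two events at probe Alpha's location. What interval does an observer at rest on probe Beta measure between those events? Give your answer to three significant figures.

Transform probe Alpha's velocity into probe Beta's frame: (0.644 + 0.7097)/(1 + 0.644·0.7097) = 1.3537/1.4570468, so the relative speed is 0.92907c.
At |u| = 0.92907c, γ = (1 − 0.863171)^(−1/2) = 2.7034.
Probe Alpha's interval is proper; time dilation gives Δt_B = γΔτ = 2.7034 × 253 days = 684 days.

684 days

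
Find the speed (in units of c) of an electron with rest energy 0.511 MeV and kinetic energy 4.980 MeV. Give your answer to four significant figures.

0.9957c

K = (γ−1)mc², so γ = 1 + 4.980/0.511 = 10.746.
Then v/c = √(1 − γ⁻²) = √(1 − 0.00865977) = √0.99134023 = 0.9957.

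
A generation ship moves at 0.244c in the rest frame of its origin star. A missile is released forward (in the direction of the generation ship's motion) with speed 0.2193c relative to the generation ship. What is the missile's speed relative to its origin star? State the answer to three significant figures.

Relativistic velocity addition: u = (u' + v)/(1 + u'v/c²), with u' = 0.2193c and v = 0.244c.
Numerator: 0.2193 + 0.244 = 0.4633. Denominator: 1 + (0.2193)(0.244) = 1.0535092.
u = 0.4633/1.0535092 = 0.43977, so the speed is 0.440c.

0.440c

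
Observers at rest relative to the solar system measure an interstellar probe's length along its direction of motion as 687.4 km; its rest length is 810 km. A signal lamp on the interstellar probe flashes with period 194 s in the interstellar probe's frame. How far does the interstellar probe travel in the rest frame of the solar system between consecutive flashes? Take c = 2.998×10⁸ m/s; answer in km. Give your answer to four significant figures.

γ = L₀/L = 810/687.4 = 1.17835.
β = √(1 − 1/γ²) = 0.52896. Lab-frame period = γτ = 1.17835×194 s = 228.6 s. Distance = βc × γτ = 0.52896 × 2.998×10⁸ m/s × 228.6 s = 3.6252×10^10 m = 3.625×10^7 km.

3.625×10^7 km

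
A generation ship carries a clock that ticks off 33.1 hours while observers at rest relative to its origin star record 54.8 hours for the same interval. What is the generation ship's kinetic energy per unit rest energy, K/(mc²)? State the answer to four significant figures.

0.6556

The time-dilation ratio gives γ = 54.8/33.1 = 1.65559.
Since K = (γ−1)mc², K/(mc²) = 1.65559 − 1 = 0.6556.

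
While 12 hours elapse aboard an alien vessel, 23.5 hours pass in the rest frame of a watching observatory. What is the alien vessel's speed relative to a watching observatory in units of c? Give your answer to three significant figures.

γ = Δt/Δτ = 23.5/12 = 1.9583.
β = √(1 − 1/γ²) = √(1 − 0.26076) = √0.73924 = 0.860.

0.860c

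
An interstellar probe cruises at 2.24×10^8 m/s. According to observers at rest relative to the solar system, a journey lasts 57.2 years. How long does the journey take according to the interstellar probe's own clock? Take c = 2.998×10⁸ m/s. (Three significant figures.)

β = v/c = (2.24×10^8 m/s)/(2.998×10⁸ m/s) = 0.747165.
With β = 0.747165, γ = 1/√(1 − 0.747165²) = 1/√0.4417445 = 1.5046.
The interstellar probe's clock runs slow as seen from the solar system, so Δτ = Δt/γ = 57.2/1.5046 = 38.0 years.

38.0 years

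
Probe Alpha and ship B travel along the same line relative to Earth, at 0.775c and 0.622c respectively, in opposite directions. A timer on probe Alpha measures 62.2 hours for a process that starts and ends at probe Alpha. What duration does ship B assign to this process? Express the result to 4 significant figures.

The velocity of probe Alpha relative to ship B is (0.775 + 0.622)c / (1 + 0.775×0.622) = 0.94261c; relative speed 0.94261c.
γ for this relative speed: γ = 1/√(1 − 0.888514) = 2.995.
The clock on probe Alpha records proper time, so ship B measures Δt = γΔτ = 2.995 × 62.2 = 186.3 hours.

186.3 hours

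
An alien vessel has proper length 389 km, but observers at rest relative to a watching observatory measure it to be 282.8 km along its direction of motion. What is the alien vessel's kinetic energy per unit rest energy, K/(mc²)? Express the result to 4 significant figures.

γ = L₀/L = 389/282.8 = 1.37553.
Since K = (γ−1)mc², K/(mc²) = 1.37553 − 1 = 0.3755.

0.3755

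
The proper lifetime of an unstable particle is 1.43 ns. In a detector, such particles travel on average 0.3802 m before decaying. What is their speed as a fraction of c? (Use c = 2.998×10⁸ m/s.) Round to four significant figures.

0.6635c

d = βγcτ ⇒ βγ = d/(cτ) = 0.3802 m / (0.428714 m) = 0.88684.
β = (βγ)/√(1+(βγ)²) = 0.88684/√1.786485 = 0.6635.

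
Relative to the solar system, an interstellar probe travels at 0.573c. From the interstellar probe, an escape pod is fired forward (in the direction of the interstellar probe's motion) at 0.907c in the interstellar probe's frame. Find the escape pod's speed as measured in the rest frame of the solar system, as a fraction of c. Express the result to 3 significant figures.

In units of c, u = (u' + v)/(1 + u'v) with u' = 0.907 and v = 0.573.
Numerator: 0.907 + 0.573 = 1.48. Denominator: 1 + (0.907)(0.573) = 1.519711.
u = 1.48/1.519711 = 0.97387, so the speed is 0.974c.

0.974c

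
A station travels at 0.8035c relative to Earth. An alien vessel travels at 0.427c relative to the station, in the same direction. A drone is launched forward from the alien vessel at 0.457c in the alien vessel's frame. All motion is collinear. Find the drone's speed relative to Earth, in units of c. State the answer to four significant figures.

Apply u = (u'+v)/(1+u'v) twice. Drone in the station frame: (0.457+0.427)/(1+0.457·0.427) = 0.884/1.195139 = 0.73966c.
That velocity, transformed to the rest frame of Earth: (0.73966+0.8035)/(1+0.73966·0.8035) = 1.54316/1.59431681 = 0.96791c.

0.9679c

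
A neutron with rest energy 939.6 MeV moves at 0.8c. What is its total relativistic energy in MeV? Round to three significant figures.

1570 MeV

γ = 1/√(1 − β²) = 1/√(1 − 0.64) = 1/√0.36 = 1/0.6 = 1.6667.
Total energy: E = γmc² = 1.6667 × 939.6 MeV = 1570 MeV.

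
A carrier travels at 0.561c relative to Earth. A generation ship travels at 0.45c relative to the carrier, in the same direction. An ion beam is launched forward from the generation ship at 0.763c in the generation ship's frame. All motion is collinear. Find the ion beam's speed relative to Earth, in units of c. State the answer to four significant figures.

Apply u = (u'+v)/(1+u'v) twice. Ion beam in the carrier frame: (0.763+0.45)/(1+0.763·0.45) = 1.213/1.34335 = 0.90297c.
That velocity, transformed to the rest frame of Earth: (0.90297+0.561)/(1+0.90297·0.561) = 1.46397/1.50656617 = 0.97173c.

0.9717c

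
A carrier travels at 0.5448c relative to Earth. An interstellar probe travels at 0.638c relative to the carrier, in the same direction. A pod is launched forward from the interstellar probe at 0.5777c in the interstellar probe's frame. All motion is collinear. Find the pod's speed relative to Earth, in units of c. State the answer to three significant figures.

Apply u = (u'+v)/(1+u'v) twice. Pod in the carrier frame: (0.5777+0.638)/(1+0.5777·0.638) = 1.2157/1.3685726 = 0.8883c.
That velocity, transformed to the rest frame of Earth: (0.8883+0.5448)/(1+0.8883·0.5448) = 1.4331/1.48394584 = 0.96574c.

0.966c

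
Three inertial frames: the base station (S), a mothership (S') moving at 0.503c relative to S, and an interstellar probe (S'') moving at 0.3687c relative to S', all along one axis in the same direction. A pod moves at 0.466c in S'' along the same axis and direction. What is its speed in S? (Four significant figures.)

0.8947c

Compose velocities in two stages. Stage 1 (into S'): u₁ = (0.466+0.3687)/(1+0.466×0.3687) = 0.71231.
Stage 2 (into S): u = (0.71231+0.503)/(1+0.71231×0.503) = 0.89473, so the speed is 0.8947c.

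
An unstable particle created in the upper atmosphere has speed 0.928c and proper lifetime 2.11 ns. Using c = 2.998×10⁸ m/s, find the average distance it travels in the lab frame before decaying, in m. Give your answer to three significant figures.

Lorentz factor: γ = (1 − 0.861184)^(−1/2) = 2.684.
Lab-frame lifetime: Δt = γτ = 2.684 × 2.11 ns = 5.6632 ns.
Distance: d = vΔt = 0.928 × 2.998×10⁸ m/s × 5.6632×10^-9 s = 1.58 m.

1.58 m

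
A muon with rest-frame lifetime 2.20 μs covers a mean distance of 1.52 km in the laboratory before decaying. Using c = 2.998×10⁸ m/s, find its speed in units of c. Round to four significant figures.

Lab distance = (lab lifetime)·v = γτ·βc, so βγ = d/(cτ) = 1520/(2.998×10⁸ × 2.200×10^-6) = 2.3046.
With βγ = 2.3046: γ² = 1 + (βγ)² = 6.31118, and β = (βγ)/γ = 2.3046/2.51221 = 0.9174.

0.9174c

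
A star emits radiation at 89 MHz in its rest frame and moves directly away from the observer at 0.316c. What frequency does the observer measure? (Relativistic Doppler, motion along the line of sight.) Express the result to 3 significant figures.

64.2 MHz

Relativistic Doppler (source moving away): f_obs = f_src · √((1−β)/(1+β)).
With β = 0.316: factor = √(0.684/1.316) = 0.72094.
f_obs = 89 × 0.72094 = 64.2 MHz.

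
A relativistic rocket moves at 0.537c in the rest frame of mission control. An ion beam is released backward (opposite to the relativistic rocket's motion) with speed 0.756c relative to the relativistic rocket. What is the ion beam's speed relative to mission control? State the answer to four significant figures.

0.3687c

In units of c, u = (u' + v)/(1 + u'v) with u' = −0.756 and v = 0.537.
Numerator: −0.756 + 0.537 = −0.219. Denominator: 1 + (−0.756)(0.537) = 0.594028.
u = −0.219/0.594028 = −0.36867, so the speed is 0.3687c.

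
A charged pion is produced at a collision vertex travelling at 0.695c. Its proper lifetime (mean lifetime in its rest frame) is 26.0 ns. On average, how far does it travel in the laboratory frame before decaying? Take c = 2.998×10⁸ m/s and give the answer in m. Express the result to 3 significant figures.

With β = 0.695, γ = 1/√(1 − 0.695²) = 1/√0.516975 = 1.3908.
Lab-frame lifetime: Δt = γτ = 1.3908 × 26.0 ns = 36.161 ns.
Distance: d = vΔt = 0.695 × 2.998×10⁸ m/s × 3.6161×10^-8 s = 7.53 m.

7.53 m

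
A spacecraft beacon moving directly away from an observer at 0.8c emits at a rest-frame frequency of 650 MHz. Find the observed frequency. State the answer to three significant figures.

Relativistic Doppler (source moving away): f_obs = f_src · √((1−β)/(1+β)).
With β = 0.8: factor = √(0.2/1.8) = 0.33333.
f_obs = 650 × 0.33333 = 217 MHz.

217 MHz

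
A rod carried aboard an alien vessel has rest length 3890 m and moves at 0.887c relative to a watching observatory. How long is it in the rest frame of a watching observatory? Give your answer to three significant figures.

γ = 1/√(1 − β²) = 1/√(1 − 0.786769) = 1/√0.213231 = 1/0.461769 = 2.1656.
Length contraction: L = L₀/γ = 3890/2.1656 = 1800 m.

1800 m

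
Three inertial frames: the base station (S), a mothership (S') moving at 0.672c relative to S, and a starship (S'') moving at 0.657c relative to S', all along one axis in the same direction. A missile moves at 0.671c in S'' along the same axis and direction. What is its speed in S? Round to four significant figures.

0.9841c

Compose velocities in two stages. Stage 1 (into S'): u₁ = (0.671+0.657)/(1+0.671×0.657) = 0.92168.
Stage 2 (into S): u = (0.92168+0.672)/(1+0.92168×0.672) = 0.98414, so the speed is 0.9841c.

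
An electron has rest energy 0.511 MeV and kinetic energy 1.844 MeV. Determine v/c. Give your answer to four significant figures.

K = (γ−1)mc², so γ = 1 + 1.844/0.511 = 4.6086.
Then v/c = √(1 − γ⁻²) = √(1 − 0.0470828) = √0.9529172 = 0.9762.

0.9762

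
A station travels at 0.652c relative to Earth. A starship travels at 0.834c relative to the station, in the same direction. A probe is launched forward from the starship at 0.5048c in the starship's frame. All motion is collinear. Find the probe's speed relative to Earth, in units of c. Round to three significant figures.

0.988c

Apply u = (u'+v)/(1+u'v) twice. Probe in the station frame: (0.5048+0.834)/(1+0.5048·0.834) = 1.3388/1.4210032 = 0.94215c.
That velocity, transformed to the rest frame of Earth: (0.94215+0.652)/(1+0.94215·0.652) = 1.59415/1.6142818 = 0.98753c.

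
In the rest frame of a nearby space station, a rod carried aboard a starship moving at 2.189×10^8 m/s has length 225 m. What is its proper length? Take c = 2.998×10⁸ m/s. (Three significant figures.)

329 m

β = v/c = (2.189×10^8 m/s)/(2.998×10⁸ m/s) = 0.730153.
With β = 0.730153, γ = 1/√(1 − 0.730153²) = 1/√0.4668766 = 1.4635.
Proper length: L₀ = γ·L = 1.4635 × 225 = 329 m.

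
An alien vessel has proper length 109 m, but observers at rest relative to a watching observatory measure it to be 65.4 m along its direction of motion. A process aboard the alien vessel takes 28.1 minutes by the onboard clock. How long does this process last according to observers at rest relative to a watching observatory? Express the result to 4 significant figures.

46.83 minutes

From L = L₀/γ: γ = 109/65.4 = 1.66667.
The same γ dilates the second interval: 1.66667 × 28.1 minutes = 46.83 minutes.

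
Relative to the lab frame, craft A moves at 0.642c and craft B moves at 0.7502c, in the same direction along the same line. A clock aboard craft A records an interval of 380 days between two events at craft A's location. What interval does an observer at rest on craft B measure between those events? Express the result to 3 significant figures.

389 days

Speed of craft A in craft B's frame: u = (v_A − v_B)/(1 − v_A v_B/c²) = (0.642 − 0.7502)/(1 − 0.642×0.7502) = −0.1082/0.5183716 = −0.20873; |u| = 0.20873c.
At |u| = 0.20873c, γ = (1 − 0.0435682)^(−1/2) = 1.0225.
The clock on craft A records proper time, so craft B measures Δt = γΔτ = 1.0225 × 380 = 389 days.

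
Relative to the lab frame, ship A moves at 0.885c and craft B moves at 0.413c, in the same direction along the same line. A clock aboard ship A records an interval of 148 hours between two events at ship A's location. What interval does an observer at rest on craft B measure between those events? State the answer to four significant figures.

221.5 hours

The velocity of ship A relative to craft B is (0.885 − 0.413)c / (1 − 0.885×0.413) = 0.7439c; relative speed 0.7439c.
At |u| = 0.7439c, γ = (1 − 0.553387)^(−1/2) = 1.4964.
Ship A's interval is proper; time dilation gives Δt_B = γΔτ = 1.4964 × 148 hours = 221.5 hours.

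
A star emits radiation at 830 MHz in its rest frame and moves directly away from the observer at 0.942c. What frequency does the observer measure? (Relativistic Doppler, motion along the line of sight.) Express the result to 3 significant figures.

Relativistic Doppler (source moving away): f_obs = f_src · √((1−β)/(1+β)).
With β = 0.942: factor = √(0.058/1.942) = 0.17282.
f_obs = 830 × 0.17282 = 143 MHz.

143 MHz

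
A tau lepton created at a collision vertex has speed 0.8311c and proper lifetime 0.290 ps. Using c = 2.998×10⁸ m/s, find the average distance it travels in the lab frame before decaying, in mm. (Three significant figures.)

0.130 mm

γ = 1/√(1 − β²) = 1/√(1 − 0.69072721) = 1/√0.30927279 = 1/0.556123 = 1.7982.
Lab-frame lifetime: Δt = γτ = 1.7982 × 0.290 ps = 0.52148 ps.
Distance: d = vΔt = 0.8311 × 2.998×10⁸ m/s × 5.2148×10^-13 s = 1.30×10^-4 m = 0.130 mm.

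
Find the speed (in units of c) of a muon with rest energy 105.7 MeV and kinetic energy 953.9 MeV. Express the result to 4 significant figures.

K = (γ−1)mc², so γ = 1 + 953.9/105.7 = 10.025.
Then v/c = √(1 − γ⁻²) = √(1 − 0.00995019) = √0.99004981 = 0.9950.

0.9950c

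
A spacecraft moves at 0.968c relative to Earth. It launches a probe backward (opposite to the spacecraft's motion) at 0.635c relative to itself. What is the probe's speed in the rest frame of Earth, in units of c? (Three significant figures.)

0.864c

In units of c, u = (u' + v)/(1 + u'v) with u' = −0.635 and v = 0.968.
Numerator: −0.635 + 0.968 = 0.333. Denominator: 1 + (−0.635)(0.968) = 0.38532.
u = 0.333/0.38532 = 0.86422, so the speed is 0.864c.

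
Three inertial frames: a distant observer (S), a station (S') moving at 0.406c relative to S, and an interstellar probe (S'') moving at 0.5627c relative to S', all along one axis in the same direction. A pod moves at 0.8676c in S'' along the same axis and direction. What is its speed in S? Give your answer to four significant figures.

0.9834c

Apply u = (u'+v)/(1+u'v) twice. Pod in the station frame: (0.8676+0.5627)/(1+0.8676·0.5627) = 1.4303/1.48819852 = 0.96109c.
That velocity, transformed to the rest frame of a distant observer: (0.96109+0.406)/(1+0.96109·0.406) = 1.36709/1.39020254 = 0.98337c.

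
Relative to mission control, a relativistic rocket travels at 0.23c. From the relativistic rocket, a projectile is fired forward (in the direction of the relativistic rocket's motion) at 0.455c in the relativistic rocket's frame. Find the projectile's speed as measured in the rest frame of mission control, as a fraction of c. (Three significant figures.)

0.620c

In units of c, u = (u' + v)/(1 + u'v) with u' = 0.455 and v = 0.23.
Numerator: 0.455 + 0.23 = 0.685. Denominator: 1 + (0.455)(0.23) = 1.10465.
u = 0.685/1.10465 = 0.62011, so the speed is 0.620c.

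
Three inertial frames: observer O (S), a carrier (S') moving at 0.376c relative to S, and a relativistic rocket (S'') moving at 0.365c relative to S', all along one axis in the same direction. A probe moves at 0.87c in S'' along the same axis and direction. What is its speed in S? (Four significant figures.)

First combine the probe and relativistic rocket (S''→S'): u₁ = (0.87 + 0.365)/(1 + 0.87×0.365) = 1.235/1.31755 = 0.93735.
Then combine with the carrier (S'→S): u = (0.93735 + 0.376)/(1 + 0.93735×0.376) = 1.31335/1.3524436 = 0.97109.

0.9711c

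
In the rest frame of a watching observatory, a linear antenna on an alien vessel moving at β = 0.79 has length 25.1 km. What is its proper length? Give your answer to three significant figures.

γ = 1/√(1 − β²) = 1/√(1 − 0.6241) = 1/√0.3759 = 1/0.613107 = 1.631.
Proper length: L₀ = γ·L = 1.631 × 25.1 = 40.9 km.

40.9 km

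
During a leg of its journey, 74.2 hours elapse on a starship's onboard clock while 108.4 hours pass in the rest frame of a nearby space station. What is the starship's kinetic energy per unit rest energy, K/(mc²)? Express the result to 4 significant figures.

0.4609

From Δt = γΔτ: γ = 108.4/74.2 = 1.46092.
Since K = (γ−1)mc², K/(mc²) = 1.46092 − 1 = 0.4609.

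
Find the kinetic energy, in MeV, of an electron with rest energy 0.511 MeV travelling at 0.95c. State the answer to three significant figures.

γ = 1/√(1 − β²) = 1/√(1 − 0.9025) = 1/√0.0975 = 1/0.31225 = 3.2026.
Kinetic energy: K = (γ − 1)mc² = (3.2026 − 1) × 0.511 MeV = 2.2026 × 0.511 = 1.13 MeV.

1.13 MeV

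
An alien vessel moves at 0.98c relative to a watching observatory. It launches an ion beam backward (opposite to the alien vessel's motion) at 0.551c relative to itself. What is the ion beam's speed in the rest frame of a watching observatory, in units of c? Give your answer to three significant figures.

In units of c, u = (u' + v)/(1 + u'v) with u' = −0.551 and v = 0.98.
Numerator: −0.551 + 0.98 = 0.429. Denominator: 1 + (−0.551)(0.98) = 0.46002.
u = 0.429/0.46002 = 0.93257, so the speed is 0.933c.

0.933c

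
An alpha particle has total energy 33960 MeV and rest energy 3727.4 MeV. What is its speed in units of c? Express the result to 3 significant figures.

0.994c

γ = E/(mc²) = 33960/3727.4 = 9.1109.
β = √(1 − 1/γ²) = √(1 − 0.012047) = √0.987953 = 0.994.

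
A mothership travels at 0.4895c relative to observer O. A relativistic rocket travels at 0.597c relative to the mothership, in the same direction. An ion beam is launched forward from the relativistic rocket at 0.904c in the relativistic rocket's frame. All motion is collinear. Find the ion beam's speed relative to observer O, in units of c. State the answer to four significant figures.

First combine the ion beam and relativistic rocket (S''→S'): u₁ = (0.904 + 0.597)/(1 + 0.904×0.597) = 1.501/1.539688 = 0.97487.
Then combine with the mothership (S'→S): u = (0.97487 + 0.4895)/(1 + 0.97487×0.4895) = 1.46437/1.477198865 = 0.99132.

0.9913c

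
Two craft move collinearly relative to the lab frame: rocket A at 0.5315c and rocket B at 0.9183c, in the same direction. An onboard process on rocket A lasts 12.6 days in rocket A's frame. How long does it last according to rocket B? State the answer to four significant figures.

19.24 days

The velocity of rocket A relative to rocket B is (0.5315 − 0.9183)c / (1 − 0.5315×0.9183) = −0.75558c; relative speed 0.75558c.
γ for this relative speed: γ = 1/√(1 − 0.570901) = 1.5266.
Rocket A's interval is proper; time dilation gives Δt_B = γΔτ = 1.5266 × 12.6 days = 19.24 days.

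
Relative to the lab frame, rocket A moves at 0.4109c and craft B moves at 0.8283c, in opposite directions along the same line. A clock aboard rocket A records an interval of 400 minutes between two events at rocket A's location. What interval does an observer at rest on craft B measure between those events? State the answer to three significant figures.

1050 minutes

Transform rocket A's velocity into craft B's frame: (0.4109 + 0.8283)/(1 + 0.4109·0.8283) = 1.2392/1.34034847, so the relative speed is 0.92454c.
At |u| = 0.92454c, γ = (1 − 0.854774)^(−1/2) = 2.6241.
Rocket A's interval is proper; time dilation gives Δt_B = γΔτ = 2.6241 × 400 minutes = 1050 minutes.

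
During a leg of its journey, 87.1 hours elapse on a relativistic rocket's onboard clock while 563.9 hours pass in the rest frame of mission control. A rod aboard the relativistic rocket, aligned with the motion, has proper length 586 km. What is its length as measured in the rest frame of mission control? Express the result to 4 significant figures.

90.51 km

From Δt = γΔτ: γ = 563.9/87.1 = 6.47417.
The rod contracts by the same γ: 586 km / 6.47417 = 90.51 km.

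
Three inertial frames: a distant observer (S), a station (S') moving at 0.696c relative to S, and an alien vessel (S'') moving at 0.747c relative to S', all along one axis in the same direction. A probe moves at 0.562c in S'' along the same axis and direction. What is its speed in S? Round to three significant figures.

0.986c

Apply u = (u'+v)/(1+u'v) twice. Probe in the station frame: (0.562+0.747)/(1+0.562·0.747) = 1.309/1.419814 = 0.92195c.
That velocity, transformed to the rest frame of a distant observer: (0.92195+0.696)/(1+0.92195·0.696) = 1.61795/1.6416772 = 0.98555c.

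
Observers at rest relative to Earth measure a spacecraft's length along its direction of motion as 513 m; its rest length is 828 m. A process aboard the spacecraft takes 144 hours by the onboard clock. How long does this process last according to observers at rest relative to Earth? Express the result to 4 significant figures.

γ = L₀/L = 828/513 = 1.61404.
The same γ dilates the second interval: 1.61404 × 144 hours = 232.4 hours.

232.4 hours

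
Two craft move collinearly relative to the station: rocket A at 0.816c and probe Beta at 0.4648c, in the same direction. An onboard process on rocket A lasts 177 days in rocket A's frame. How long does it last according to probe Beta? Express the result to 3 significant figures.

Transform rocket A's velocity into probe Beta's frame: (0.816 − 0.4648)/(1 − 0.816·0.4648) = 0.3512/0.6207232, so the relative speed is 0.56579c.
γ for this relative speed: γ = 1/√(1 − 0.320118) = 1.2128.
The clock on rocket A records proper time, so probe Beta measures Δt = γΔτ = 1.2128 × 177 = 215 days.

215 days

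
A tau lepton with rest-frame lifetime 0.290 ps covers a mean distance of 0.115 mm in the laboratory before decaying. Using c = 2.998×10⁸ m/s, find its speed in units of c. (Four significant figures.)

Let x = d/(cτ) = 1.150×10^-4 m / (2.998×10⁸ m/s × 2.900×10^-13 s) = 1.3227. Since d = βγcτ, x = βγ = β/√(1−β²).
Solving: β² = x²/(1+x²) = 1.74954/2.74954 = 0.636303, so β = 0.7977.

0.7977c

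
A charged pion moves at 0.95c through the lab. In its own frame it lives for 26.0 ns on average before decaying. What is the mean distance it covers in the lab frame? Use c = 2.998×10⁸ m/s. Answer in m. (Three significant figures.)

γ = 1/√(1 − β²) = 1/√(1 − 0.9025) = 1/√0.0975 = 1/0.31225 = 3.2026.
Lab-frame lifetime: Δt = γτ = 3.2026 × 26.0 ns = 83.268 ns.
Distance: d = vΔt = 0.95 × 2.998×10⁸ m/s × 8.3268×10^-8 s = 23.7 m.

23.7 m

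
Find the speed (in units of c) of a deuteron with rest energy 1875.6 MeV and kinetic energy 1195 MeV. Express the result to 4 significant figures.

0.7918c

γ = 1 + K/(mc²) = 1 + 1195/1875.6 = 1.6371.
β = √(1 − 1/γ²) = √(1 − 0.373121) = √0.626879 = 0.7918.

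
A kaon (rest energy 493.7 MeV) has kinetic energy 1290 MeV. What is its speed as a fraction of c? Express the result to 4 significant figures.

γ = 1 + K/(mc²) = 1 + 1290/493.7 = 3.6129.
β = √(1 − 1/γ²) = √(1 − 0.0766105) = √0.9233895 = 0.9609.

0.9609c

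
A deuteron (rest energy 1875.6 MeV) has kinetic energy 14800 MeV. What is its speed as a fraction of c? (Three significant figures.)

0.994c

K = (γ−1)mc², so γ = 1 + 14800/1875.6 = 8.8908.
Then v/c = √(1 − γ⁻²) = √(1 − 0.0126508) = √0.9873492 = 0.994.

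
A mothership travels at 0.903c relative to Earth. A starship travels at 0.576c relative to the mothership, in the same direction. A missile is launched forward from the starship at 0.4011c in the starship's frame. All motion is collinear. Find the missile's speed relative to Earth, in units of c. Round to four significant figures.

0.9883c

First combine the missile and starship (S''→S'): u₁ = (0.4011 + 0.576)/(1 + 0.4011×0.576) = 0.9771/1.2310336 = 0.79372.
Then combine with the mothership (S'→S): u = (0.79372 + 0.903)/(1 + 0.79372×0.903) = 1.69672/1.71672916 = 0.98834.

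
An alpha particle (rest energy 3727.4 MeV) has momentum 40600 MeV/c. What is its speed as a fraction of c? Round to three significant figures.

βγ = pc/(mc²) = 40600/3727.4 = 10.892.
Since γ² = 1 + (βγ)² = 119.636, γ = √119.636 = 10.9378, and β = (βγ)/γ = 10.892/10.9378 = 0.996.

0.996c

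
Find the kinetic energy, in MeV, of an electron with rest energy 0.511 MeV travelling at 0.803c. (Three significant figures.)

0.346 MeV

With β = 0.803, γ = 1/√(1 − 0.803²) = 1/√0.355191 = 1.67791.
Kinetic energy: K = (γ − 1)mc² = (1.67791 − 1) × 0.511 MeV = 0.67791 × 0.511 = 0.346 MeV.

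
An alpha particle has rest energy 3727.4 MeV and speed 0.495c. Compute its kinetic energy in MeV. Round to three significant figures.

562 MeV

With β = 0.495, γ = 1/√(1 − 0.495²) = 1/√0.754975 = 1.15089.
Kinetic energy: K = (γ − 1)mc² = (1.15089 − 1) × 3727.4 MeV = 0.15089 × 3727.4 = 562 MeV.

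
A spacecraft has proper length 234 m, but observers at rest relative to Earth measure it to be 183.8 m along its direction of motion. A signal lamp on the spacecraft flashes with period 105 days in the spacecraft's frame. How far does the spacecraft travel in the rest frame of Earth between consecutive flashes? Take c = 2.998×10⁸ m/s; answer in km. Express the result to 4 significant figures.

2.143×10^12 km

Length contraction gives γ = L₀/L = 234/183.8 = 1.27312.
β = √(1 − 1/γ²) = 0.6189. Lab-frame period = γτ = 1.27312×105 days = 133.68 days. Distance = βc × γτ = 0.6189 × 2.998×10⁸ m/s × 11549952 s = 2.1430×10^15 m = 2.143×10^12 km.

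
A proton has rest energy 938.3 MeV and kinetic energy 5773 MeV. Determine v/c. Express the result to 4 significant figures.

K = (γ−1)mc², so γ = 1 + 5773/938.3 = 7.1526.
Then v/c = √(1 − γ⁻²) = √(1 − 0.0195466) = √0.9804534 = 0.9902.

0.9902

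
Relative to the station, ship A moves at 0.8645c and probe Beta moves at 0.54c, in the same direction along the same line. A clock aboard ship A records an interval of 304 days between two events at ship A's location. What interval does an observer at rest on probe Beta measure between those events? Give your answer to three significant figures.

383 days

The velocity of ship A relative to probe Beta is (0.8645 − 0.54)c / (1 − 0.8645×0.54) = 0.60862c; relative speed 0.60862c.
γ for this relative speed: γ = 1/√(1 − 0.370418) = 1.2603.
Ship A's interval is proper; time dilation gives Δt_B = γΔτ = 1.2603 × 304 days = 383 days.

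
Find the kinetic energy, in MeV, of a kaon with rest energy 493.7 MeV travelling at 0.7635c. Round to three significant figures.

With β = 0.7635, γ = 1/√(1 − 0.7635²) = 1/√0.41706775 = 1.54845.
Kinetic energy: K = (γ − 1)mc² = (1.54845 − 1) × 493.7 MeV = 0.54845 × 493.7 = 271 MeV.

271 MeV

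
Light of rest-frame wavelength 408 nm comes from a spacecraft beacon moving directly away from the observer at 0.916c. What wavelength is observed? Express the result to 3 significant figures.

1950 nm

Relativistic Doppler for wavelength: λ_obs = λ_src · √((1+β)/(1−β)).
With β = 0.916: factor = √(1.916/0.084) = 4.7759.
λ_obs = 408 × 4.7759 = 1950 nm.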